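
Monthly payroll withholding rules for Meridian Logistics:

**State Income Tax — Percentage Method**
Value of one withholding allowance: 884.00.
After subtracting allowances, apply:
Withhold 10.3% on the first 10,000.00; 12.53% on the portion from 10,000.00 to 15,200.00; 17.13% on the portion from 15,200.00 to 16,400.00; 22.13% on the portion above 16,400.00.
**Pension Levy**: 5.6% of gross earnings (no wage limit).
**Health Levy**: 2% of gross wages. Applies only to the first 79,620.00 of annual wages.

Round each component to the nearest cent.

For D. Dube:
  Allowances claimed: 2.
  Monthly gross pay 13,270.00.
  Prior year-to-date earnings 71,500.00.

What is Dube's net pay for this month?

11,146.28

State Income Tax: taxable = 13,270.00 − 2×884.00 = 11,502.00
  1,030.00 + 12.53% × (11,502.00 − 10,000.00) = 1,030.00 + 12.53% × 1,502.00 = 1,218.20
Pension Levy: 5.6% × 13,270.00 = 743.12
Health Levy: cap 79,620.00 − YTD 71,500.00 = 8,120.00 subject; 2% × 8,120.00 = 162.40
Total withheld: 1,218.20 + 743.12 + 162.40 = 2,123.72
Net pay: 13,270.00 − 2,123.72 = 11,146.28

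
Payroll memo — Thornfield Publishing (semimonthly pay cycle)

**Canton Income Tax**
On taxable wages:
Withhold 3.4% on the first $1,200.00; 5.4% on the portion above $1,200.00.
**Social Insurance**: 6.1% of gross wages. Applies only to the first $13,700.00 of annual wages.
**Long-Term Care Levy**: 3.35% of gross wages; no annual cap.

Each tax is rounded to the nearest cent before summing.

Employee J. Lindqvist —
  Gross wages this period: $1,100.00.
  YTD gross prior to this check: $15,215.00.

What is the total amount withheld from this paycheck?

Canton Income Tax: taxable = $1,100.00
  3.4% × $1,100.00 = $37.40
Social Insurance: YTD $15,215.00 ≥ cap $13,700.00 → $0.00
Long-Term Care Levy: 3.35% × $1,100.00 = $36.85
Total: $37.40 + $0.00 + $36.85 = $74.25

$74.25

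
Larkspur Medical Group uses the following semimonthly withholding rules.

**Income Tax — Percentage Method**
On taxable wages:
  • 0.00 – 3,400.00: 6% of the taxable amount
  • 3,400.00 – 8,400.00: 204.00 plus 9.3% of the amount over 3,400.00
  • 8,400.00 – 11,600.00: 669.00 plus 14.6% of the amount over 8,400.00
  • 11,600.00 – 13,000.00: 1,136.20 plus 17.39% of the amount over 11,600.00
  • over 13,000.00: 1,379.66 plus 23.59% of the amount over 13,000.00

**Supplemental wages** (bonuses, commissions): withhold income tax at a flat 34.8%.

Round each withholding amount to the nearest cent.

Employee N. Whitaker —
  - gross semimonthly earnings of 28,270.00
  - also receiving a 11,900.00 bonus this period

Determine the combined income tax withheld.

9,123.05

Income Tax: taxable = 28,270.00
  1,379.66 + 23.59% × (28,270.00 − 13,000.00) = 1,379.66 + 23.59% × 15,270.00 = 4,981.85
Supplemental (34.8% flat on bonus): 34.8% × 11,900.00 = 4,141.20
Total income tax: 4,981.85 + 4,141.20 = 9,123.05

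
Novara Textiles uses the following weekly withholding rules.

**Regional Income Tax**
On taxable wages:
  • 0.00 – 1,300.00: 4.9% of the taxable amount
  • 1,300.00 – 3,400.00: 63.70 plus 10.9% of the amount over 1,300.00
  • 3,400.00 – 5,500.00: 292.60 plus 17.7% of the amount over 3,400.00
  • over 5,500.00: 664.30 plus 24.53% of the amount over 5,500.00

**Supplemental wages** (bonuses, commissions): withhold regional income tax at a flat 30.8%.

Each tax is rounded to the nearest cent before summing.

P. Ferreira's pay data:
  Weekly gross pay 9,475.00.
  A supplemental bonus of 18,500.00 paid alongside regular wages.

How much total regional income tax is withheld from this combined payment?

7,337.37

Regional Income Tax: taxable = 9,475.00
  664.30 + 24.53% × (9,475.00 − 5,500.00) = 664.30 + 24.53% × 3,975.00 = 1,639.37
Supplemental (30.8% flat on bonus): 30.8% × 18,500.00 = 5,698.00
Total regional income tax: 1,639.37 + 5,698.00 = 7,337.37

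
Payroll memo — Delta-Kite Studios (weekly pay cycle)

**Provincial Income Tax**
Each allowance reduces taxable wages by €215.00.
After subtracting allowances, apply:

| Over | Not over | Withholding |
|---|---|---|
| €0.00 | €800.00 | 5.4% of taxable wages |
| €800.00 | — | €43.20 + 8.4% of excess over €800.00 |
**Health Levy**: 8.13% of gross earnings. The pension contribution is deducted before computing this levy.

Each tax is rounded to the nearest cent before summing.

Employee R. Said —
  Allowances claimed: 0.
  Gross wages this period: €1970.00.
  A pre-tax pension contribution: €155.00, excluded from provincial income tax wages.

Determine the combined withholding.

€276.02

Provincial Income Tax: taxable = €1970.00 − €155.00 = €1815.00
  €43.20 + 8.4% × (€1815.00 − €800.00) = €43.20 + 8.4% × €1015.00 = €128.46
Health Levy: 8.13% × €1815.00 = €147.56
Total: €128.46 + €147.56 = €276.02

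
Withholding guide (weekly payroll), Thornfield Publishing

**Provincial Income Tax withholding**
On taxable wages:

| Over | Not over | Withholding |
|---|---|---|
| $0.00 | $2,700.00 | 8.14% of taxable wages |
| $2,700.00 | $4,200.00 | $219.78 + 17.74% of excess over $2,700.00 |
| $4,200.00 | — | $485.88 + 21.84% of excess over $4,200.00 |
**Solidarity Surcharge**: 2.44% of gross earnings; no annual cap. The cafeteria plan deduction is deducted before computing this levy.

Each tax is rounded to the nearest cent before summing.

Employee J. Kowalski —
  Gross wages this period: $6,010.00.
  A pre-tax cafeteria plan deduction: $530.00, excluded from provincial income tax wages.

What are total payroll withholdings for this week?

Provincial Income Tax: taxable = $6,010.00 − $530.00 = $5,480.00
  $485.88 + 21.84% × ($5,480.00 − $4,200.00) = $485.88 + 21.84% × $1,280.00 = $765.43
Solidarity Surcharge: 2.44% × $5,480.00 = $133.71
Total: $765.43 + $133.71 = $899.14

$899.14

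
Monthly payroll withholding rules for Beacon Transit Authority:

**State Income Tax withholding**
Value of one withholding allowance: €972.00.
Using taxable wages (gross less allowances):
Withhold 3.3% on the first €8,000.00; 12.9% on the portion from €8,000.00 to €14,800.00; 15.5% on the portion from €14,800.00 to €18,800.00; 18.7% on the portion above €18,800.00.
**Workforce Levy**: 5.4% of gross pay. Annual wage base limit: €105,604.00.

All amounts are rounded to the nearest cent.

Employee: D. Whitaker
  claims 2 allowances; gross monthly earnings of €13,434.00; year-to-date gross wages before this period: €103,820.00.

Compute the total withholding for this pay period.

State Income Tax: taxable = €13,434.00 − 2×€972.00 = €11,490.00
  €264.00 + 12.9% × (€11,490.00 − €8,000.00) = €264.00 + 12.9% × €3,490.00 = €714.21
Workforce Levy: cap €105,604.00 − YTD €103,820.00 = €1,784.00 subject; 5.4% × €1,784.00 = €96.34
Total: €714.21 + €96.34 = €810.55

€810.55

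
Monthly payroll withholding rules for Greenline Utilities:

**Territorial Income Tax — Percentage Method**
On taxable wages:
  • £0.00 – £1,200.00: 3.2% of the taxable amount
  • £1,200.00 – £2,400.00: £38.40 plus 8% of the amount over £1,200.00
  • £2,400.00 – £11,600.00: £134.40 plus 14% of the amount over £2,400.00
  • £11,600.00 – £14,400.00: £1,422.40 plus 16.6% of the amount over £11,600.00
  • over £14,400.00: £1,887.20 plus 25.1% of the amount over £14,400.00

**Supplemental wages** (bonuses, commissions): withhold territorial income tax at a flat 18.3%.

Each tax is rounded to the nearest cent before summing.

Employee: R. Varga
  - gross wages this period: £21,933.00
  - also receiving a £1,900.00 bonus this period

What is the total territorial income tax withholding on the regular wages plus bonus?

£4,125.68

Territorial Income Tax: taxable = £21,933.00
  £1,887.20 + 25.1% × (£21,933.00 − £14,400.00) = £1,887.20 + 25.1% × £7,533.00 = £3,777.98
Supplemental (18.3% flat on bonus): 18.3% × £1,900.00 = £347.70
Total territorial income tax: £3,777.98 + £347.70 = £4,125.68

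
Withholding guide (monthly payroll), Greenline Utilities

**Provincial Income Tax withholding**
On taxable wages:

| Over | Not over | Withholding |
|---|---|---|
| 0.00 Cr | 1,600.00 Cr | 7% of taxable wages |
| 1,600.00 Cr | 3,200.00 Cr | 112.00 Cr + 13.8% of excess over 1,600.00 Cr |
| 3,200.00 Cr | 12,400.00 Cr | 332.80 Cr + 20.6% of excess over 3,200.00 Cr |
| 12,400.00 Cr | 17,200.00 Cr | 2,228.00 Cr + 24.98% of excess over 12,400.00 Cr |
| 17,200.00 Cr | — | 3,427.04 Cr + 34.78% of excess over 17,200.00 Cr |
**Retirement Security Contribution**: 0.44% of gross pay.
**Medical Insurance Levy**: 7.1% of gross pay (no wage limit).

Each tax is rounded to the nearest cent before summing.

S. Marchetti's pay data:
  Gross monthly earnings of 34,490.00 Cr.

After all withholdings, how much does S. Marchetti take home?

Provincial Income Tax: taxable = 34,490.00 Cr
  3,427.04 Cr + 34.78% × (34,490.00 Cr − 17,200.00 Cr) = 3,427.04 Cr + 34.78% × 17,290.00 Cr = 9,440.50 Cr
Retirement Security Contribution: 0.44% × 34,490.00 Cr = 151.76 Cr
Medical Insurance Levy: 7.1% × 34,490.00 Cr = 2,448.79 Cr
Total withheld: 9,440.50 Cr + 151.76 Cr + 2,448.79 Cr = 12,041.05 Cr
Net pay: 34,490.00 Cr − 12,041.05 Cr = 22,448.95 Cr

22,448.95 Cr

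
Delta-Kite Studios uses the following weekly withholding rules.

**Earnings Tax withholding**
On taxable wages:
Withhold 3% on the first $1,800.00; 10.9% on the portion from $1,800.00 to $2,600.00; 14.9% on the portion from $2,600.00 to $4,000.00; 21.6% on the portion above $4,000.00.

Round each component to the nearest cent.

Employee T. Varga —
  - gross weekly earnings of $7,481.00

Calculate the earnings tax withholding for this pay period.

Earnings Tax: taxable = $7,481.00
  $349.80 + 21.6% × ($7,481.00 − $4,000.00) = $349.80 + 21.6% × $3,481.00 = $1,101.70

$1,101.70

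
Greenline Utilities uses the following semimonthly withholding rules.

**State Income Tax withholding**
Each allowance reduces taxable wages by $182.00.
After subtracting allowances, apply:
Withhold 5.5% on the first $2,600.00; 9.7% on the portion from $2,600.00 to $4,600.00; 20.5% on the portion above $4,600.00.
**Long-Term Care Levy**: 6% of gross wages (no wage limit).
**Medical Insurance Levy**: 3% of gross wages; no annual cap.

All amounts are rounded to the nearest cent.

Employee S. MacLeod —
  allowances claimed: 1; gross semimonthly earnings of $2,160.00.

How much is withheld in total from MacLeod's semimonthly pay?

State Income Tax: taxable = $2,160.00 − 1×$182.00 = $1,978.00
  5.5% × $1,978.00 = $108.79
Long-Term Care Levy: 6% × $2,160.00 = $129.60
Medical Insurance Levy: 3% × $2,160.00 = $64.80
Total: $108.79 + $129.60 + $64.80 = $303.19

$303.19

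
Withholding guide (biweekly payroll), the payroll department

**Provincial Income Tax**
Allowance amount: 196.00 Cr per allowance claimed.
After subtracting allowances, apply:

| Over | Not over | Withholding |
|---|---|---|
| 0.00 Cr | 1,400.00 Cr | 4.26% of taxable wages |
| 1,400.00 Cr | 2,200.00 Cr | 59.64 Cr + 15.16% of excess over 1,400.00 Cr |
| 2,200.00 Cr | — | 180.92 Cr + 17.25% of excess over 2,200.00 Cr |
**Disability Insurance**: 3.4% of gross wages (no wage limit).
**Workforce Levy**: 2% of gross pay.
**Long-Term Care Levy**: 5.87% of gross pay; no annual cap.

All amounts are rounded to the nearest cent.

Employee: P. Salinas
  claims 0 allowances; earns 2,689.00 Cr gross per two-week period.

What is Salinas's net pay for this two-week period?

2,120.68 Cr

Provincial Income Tax: taxable = 2,689.00 Cr
  180.92 Cr + 17.25% × (2,689.00 Cr − 2,200.00 Cr) = 180.92 Cr + 17.25% × 489.00 Cr = 265.27 Cr
Disability Insurance: 3.4% × 2,689.00 Cr = 91.43 Cr
Workforce Levy: 2% × 2,689.00 Cr = 53.78 Cr
Long-Term Care Levy: 5.87% × 2,689.00 Cr = 157.84 Cr
Total withheld: 265.27 Cr + 91.43 Cr + 53.78 Cr + 157.84 Cr = 568.32 Cr
Net pay: 2,689.00 Cr − 568.32 Cr = 2,120.68 Cr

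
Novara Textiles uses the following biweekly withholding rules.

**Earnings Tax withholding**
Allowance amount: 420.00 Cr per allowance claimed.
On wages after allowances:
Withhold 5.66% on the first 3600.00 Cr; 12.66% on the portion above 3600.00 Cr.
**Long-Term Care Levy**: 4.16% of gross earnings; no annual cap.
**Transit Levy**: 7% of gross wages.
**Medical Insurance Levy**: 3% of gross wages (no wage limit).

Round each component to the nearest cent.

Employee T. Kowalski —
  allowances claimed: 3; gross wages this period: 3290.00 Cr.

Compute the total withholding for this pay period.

580.76 Cr

Earnings Tax: taxable = 3290.00 Cr − 3×420.00 Cr = 2030.00 Cr
  5.66% × 2030.00 Cr = 114.90 Cr
Long-Term Care Levy: 4.16% × 3290.00 Cr = 136.86 Cr
Transit Levy: 7% × 3290.00 Cr = 230.30 Cr
Medical Insurance Levy: 3% × 3290.00 Cr = 98.70 Cr
Total: 114.90 Cr + 136.86 Cr + 230.30 Cr + 98.70 Cr = 580.76 Cr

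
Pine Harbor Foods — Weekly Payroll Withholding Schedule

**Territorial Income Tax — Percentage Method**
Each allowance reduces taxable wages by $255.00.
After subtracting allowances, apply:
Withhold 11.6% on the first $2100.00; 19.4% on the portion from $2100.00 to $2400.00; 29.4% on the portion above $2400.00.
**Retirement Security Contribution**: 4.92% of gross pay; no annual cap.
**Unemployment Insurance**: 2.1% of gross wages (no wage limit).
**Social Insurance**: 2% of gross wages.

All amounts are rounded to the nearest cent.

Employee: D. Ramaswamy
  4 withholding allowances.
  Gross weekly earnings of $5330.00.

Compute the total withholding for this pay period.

Territorial Income Tax: taxable = $5330.00 − 4×$255.00 = $4310.00
  $301.80 + 29.4% × ($4310.00 − $2400.00) = $301.80 + 29.4% × $1910.00 = $863.34
Retirement Security Contribution: 4.92% × $5330.00 = $262.24
Unemployment Insurance: 2.1% × $5330.00 = $111.93
Social Insurance: 2% × $5330.00 = $106.60
Total: $863.34 + $262.24 + $111.93 + $106.60 = $1344.11

$1344.11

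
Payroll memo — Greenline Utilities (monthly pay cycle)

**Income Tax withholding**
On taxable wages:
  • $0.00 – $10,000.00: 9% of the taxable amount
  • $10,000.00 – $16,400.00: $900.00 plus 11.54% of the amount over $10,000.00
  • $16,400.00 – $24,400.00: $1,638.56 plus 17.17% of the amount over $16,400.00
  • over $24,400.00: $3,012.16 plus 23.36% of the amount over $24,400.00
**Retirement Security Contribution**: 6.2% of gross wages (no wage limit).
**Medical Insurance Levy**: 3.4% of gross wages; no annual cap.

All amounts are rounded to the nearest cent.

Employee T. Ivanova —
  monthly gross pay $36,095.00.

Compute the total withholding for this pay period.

$9,209.23

Income Tax: taxable = $36,095.00
  $3,012.16 + 23.36% × ($36,095.00 − $24,400.00) = $3,012.16 + 23.36% × $11,695.00 = $5,744.11
Retirement Security Contribution: 6.2% × $36,095.00 = $2,237.89
Medical Insurance Levy: 3.4% × $36,095.00 = $1,227.23
Total: $5,744.11 + $2,237.89 + $1,227.23 = $9,209.23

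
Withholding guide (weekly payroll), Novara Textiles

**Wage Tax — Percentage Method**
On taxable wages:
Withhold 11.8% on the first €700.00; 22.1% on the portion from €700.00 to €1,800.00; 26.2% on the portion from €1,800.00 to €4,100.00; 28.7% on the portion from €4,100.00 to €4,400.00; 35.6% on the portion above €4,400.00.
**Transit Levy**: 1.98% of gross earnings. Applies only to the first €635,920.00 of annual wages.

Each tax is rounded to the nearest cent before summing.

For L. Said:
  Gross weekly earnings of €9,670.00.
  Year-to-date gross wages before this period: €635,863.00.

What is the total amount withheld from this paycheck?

Wage Tax: taxable = €9,670.00
  €1,014.40 + 35.6% × (€9,670.00 − €4,400.00) = €1,014.40 + 35.6% × €5,270.00 = €2,890.52
Transit Levy: cap €635,920.00 − YTD €635,863.00 = €57.00 subject; 1.98% × €57.00 = €1.13
Total: €2,890.52 + €1.13 = €2,891.65

€2,891.65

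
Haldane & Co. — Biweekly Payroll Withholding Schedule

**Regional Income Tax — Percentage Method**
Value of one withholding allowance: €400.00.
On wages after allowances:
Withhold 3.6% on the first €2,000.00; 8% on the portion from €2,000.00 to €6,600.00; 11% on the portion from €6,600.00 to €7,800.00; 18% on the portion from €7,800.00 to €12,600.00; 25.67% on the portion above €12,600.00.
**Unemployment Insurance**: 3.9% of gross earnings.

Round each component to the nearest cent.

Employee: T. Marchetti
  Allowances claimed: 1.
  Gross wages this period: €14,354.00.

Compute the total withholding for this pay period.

Regional Income Tax: taxable = €14,354.00 − 1×€400.00 = €13,954.00
  €1,436.00 + 25.67% × (€13,954.00 − €12,600.00) = €1,436.00 + 25.67% × €1,354.00 = €1,783.57
Unemployment Insurance: 3.9% × €14,354.00 = €559.81
Total: €1,783.57 + €559.81 = €2,343.38

€2,343.38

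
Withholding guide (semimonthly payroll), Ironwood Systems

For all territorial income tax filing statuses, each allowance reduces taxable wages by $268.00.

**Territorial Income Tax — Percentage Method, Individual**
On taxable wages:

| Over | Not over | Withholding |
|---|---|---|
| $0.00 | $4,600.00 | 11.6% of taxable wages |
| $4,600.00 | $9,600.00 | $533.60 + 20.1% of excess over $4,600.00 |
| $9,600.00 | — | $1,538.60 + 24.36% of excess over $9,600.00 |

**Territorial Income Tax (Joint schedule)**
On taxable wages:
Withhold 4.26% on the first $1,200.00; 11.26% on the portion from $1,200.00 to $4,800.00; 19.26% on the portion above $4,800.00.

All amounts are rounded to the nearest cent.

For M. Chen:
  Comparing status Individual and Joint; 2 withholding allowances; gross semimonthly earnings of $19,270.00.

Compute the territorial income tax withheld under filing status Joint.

$3,140.17

Territorial Income Tax (Joint): taxable = $19,270.00 − 2×$268.00 = $18,734.00
  $456.48 + 19.26% × ($18,734.00 − $4,800.00) = $456.48 + 19.26% × $13,934.00 = $3,140.17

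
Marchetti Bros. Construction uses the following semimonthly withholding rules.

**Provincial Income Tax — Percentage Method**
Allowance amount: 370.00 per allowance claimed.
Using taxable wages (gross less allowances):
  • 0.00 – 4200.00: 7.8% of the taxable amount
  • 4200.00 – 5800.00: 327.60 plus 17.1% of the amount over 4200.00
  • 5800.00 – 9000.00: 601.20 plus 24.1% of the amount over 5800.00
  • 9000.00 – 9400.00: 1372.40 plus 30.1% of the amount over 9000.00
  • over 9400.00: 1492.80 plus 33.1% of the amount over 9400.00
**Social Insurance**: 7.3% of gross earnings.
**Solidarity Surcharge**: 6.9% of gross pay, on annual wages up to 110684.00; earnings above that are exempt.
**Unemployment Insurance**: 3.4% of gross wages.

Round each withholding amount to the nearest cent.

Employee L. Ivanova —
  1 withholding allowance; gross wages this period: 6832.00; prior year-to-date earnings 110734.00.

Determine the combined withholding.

1491.77

Provincial Income Tax: taxable = 6832.00 − 1×370.00 = 6462.00
  601.20 + 24.1% × (6462.00 − 5800.00) = 601.20 + 24.1% × 662.00 = 760.74
Social Insurance: 7.3% × 6832.00 = 498.74
Solidarity Surcharge: YTD 110734.00 ≥ cap 110684.00 → 0.00
Unemployment Insurance: 3.4% × 6832.00 = 232.29
Total: 760.74 + 498.74 + 0.00 + 232.29 = 1491.77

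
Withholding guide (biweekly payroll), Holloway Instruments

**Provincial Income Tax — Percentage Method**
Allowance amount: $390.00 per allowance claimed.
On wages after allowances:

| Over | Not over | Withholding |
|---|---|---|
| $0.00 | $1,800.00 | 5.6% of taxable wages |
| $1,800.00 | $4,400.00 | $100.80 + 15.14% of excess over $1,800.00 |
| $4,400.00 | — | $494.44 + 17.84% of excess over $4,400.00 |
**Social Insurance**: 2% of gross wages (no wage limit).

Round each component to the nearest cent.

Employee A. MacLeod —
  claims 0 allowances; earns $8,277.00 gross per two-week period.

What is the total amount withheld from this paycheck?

$1,351.64

Provincial Income Tax: taxable = $8,277.00
  $494.44 + 17.84% × ($8,277.00 − $4,400.00) = $494.44 + 17.84% × $3,877.00 = $1,186.10
Social Insurance: 2% × $8,277.00 = $165.54
Total: $1,186.10 + $165.54 = $1,351.64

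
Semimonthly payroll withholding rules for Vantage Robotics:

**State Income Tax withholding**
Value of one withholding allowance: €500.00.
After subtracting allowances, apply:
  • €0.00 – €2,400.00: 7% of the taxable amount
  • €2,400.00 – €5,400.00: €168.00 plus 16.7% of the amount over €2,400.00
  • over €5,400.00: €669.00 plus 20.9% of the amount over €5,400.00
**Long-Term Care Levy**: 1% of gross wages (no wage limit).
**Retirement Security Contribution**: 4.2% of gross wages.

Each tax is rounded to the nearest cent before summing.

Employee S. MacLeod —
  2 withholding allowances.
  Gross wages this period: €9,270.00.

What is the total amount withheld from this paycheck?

€1,750.87

State Income Tax: taxable = €9,270.00 − 2×€500.00 = €8,270.00
  €669.00 + 20.9% × (€8,270.00 − €5,400.00) = €669.00 + 20.9% × €2,870.00 = €1,268.83
Long-Term Care Levy: 1% × €9,270.00 = €92.70
Retirement Security Contribution: 4.2% × €9,270.00 = €389.34
Total: €1,268.83 + €92.70 + €389.34 = €1,750.87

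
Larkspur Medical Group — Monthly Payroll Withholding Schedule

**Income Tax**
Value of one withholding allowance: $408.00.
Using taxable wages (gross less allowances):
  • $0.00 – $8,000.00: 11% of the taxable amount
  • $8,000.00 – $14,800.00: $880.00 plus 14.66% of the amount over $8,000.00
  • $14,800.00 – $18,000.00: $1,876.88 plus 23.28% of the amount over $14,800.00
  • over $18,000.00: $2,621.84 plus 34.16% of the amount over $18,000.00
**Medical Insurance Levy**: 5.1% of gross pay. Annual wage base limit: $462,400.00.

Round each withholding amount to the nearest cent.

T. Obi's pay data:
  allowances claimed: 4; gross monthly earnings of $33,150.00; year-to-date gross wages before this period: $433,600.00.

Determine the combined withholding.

Income Tax: taxable = $33,150.00 − 4×$408.00 = $31,518.00
  $2,621.84 + 34.16% × ($31,518.00 − $18,000.00) = $2,621.84 + 34.16% × $13,518.00 = $7,239.59
Medical Insurance Levy: cap $462,400.00 − YTD $433,600.00 = $28,800.00 subject; 5.1% × $28,800.00 = $1,468.80
Total: $7,239.59 + $1,468.80 = $8,708.39

$8,708.39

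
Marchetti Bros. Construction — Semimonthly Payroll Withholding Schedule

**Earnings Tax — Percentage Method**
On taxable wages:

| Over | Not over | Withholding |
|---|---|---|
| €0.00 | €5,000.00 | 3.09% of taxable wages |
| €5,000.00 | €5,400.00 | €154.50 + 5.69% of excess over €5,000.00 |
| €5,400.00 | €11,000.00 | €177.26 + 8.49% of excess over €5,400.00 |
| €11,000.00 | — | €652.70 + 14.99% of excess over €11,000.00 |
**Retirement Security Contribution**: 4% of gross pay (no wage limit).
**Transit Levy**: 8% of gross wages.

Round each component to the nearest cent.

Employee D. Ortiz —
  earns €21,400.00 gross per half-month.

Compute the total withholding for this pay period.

€4,779.66

Earnings Tax: taxable = €21,400.00
  €652.70 + 14.99% × (€21,400.00 − €11,000.00) = €652.70 + 14.99% × €10,400.00 = €2,211.66
Retirement Security Contribution: 4% × €21,400.00 = €856.00
Transit Levy: 8% × €21,400.00 = €1,712.00
Total: €2,211.66 + €856.00 + €1,712.00 = €4,779.66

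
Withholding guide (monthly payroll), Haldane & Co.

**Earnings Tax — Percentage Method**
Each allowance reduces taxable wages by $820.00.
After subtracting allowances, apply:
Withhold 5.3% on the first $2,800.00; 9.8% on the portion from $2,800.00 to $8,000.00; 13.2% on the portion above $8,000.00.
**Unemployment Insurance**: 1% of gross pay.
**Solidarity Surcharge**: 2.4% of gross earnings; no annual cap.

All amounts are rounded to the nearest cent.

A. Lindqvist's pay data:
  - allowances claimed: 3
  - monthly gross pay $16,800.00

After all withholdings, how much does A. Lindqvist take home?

$14,733.92

Earnings Tax: taxable = $16,800.00 − 3×$820.00 = $14,340.00
  $658.00 + 13.2% × ($14,340.00 − $8,000.00) = $658.00 + 13.2% × $6,340.00 = $1,494.88
Unemployment Insurance: 1% × $16,800.00 = $168.00
Solidarity Surcharge: 2.4% × $16,800.00 = $403.20
Total withheld: $1,494.88 + $168.00 + $403.20 = $2,066.08
Net pay: $16,800.00 − $2,066.08 = $14,733.92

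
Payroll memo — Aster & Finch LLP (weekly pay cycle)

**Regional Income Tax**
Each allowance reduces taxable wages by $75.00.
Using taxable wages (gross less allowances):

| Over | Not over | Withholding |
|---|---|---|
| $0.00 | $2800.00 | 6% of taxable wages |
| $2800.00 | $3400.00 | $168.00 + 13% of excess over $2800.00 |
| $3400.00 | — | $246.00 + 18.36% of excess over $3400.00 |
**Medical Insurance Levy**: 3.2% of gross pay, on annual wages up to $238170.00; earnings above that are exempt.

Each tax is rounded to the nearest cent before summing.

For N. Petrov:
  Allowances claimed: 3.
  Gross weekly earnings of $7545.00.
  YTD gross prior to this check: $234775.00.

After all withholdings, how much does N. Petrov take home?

$6470.65

Regional Income Tax: taxable = $7545.00 − 3×$75.00 = $7320.00
  $246.00 + 18.36% × ($7320.00 − $3400.00) = $246.00 + 18.36% × $3920.00 = $965.71
Medical Insurance Levy: cap $238170.00 − YTD $234775.00 = $3395.00 subject; 3.2% × $3395.00 = $108.64
Total withheld: $965.71 + $108.64 = $1074.35
Net pay: $7545.00 − $1074.35 = $6470.65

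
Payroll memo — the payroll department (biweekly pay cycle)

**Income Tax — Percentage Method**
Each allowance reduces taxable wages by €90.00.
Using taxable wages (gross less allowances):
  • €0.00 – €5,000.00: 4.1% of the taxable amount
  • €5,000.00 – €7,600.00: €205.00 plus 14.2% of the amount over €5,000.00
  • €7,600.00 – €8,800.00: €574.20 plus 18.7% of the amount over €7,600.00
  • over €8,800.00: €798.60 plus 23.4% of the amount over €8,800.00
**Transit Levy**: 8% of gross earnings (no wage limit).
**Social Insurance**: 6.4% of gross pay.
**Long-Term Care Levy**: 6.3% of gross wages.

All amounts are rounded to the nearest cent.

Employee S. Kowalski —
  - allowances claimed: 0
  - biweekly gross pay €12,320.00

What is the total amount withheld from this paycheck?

Income Tax: taxable = €12,320.00
  €798.60 + 23.4% × (€12,320.00 − €8,800.00) = €798.60 + 23.4% × €3,520.00 = €1,622.28
Transit Levy: 8% × €12,320.00 = €985.60
Social Insurance: 6.4% × €12,320.00 = €788.48
Long-Term Care Levy: 6.3% × €12,320.00 = €776.16
Total: €1,622.28 + €985.60 + €788.48 + €776.16 = €4,172.52

€4,172.52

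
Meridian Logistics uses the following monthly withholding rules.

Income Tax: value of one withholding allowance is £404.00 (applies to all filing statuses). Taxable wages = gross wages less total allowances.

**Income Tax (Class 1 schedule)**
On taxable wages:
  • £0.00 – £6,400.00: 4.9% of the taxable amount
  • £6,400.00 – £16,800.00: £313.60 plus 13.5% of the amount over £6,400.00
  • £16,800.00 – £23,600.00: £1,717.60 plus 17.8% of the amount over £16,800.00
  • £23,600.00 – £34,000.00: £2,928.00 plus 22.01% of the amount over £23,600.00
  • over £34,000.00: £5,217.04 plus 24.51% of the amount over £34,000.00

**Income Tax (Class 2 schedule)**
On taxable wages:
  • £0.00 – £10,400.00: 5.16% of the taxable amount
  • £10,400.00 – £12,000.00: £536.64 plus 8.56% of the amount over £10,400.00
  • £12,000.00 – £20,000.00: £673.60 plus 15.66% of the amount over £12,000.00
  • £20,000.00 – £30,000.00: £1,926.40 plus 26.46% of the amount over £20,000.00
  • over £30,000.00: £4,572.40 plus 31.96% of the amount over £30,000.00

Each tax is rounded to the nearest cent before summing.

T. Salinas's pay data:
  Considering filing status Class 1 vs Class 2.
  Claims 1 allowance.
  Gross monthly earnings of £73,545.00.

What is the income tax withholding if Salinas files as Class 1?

Income Tax (Class 1): taxable = £73,545.00 − 1×£404.00 = £73,141.00
  £5,217.04 + 24.51% × (£73,141.00 − £34,000.00) = £5,217.04 + 24.51% × £39,141.00 = £14,810.50

£14,810.50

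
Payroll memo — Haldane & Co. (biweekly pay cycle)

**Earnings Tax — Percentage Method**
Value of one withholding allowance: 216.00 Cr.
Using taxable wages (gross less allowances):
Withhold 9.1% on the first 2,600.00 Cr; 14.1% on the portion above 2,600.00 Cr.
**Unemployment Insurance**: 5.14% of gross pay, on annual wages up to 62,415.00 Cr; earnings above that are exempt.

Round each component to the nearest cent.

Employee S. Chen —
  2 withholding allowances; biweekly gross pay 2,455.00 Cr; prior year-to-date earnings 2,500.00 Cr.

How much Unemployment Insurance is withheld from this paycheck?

126.19 Cr

Unemployment Insurance: 5.14% × 2,455.00 Cr = 126.19 Cr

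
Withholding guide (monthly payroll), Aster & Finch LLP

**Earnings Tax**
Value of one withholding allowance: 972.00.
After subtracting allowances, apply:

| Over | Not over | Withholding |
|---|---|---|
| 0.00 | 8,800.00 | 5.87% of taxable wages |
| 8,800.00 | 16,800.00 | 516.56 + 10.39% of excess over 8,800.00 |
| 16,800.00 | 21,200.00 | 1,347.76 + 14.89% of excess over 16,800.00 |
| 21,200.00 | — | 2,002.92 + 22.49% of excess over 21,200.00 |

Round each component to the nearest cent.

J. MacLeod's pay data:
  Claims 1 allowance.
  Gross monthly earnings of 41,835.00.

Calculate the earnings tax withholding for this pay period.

6,425.13

Earnings Tax: taxable = 41,835.00 − 1×972.00 = 40,863.00
  2,002.92 + 22.49% × (40,863.00 − 21,200.00) = 2,002.92 + 22.49% × 19,663.00 = 6,425.13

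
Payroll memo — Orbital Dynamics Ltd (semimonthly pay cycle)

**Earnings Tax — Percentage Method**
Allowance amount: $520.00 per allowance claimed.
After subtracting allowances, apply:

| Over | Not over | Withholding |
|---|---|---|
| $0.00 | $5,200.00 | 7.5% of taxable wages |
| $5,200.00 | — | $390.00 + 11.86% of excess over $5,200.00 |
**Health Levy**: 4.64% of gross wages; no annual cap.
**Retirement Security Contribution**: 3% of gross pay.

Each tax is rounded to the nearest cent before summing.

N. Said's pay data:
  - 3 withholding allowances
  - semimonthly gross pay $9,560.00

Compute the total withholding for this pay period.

Earnings Tax: taxable = $9,560.00 − 3×$520.00 = $8,000.00
  $390.00 + 11.86% × ($8,000.00 − $5,200.00) = $390.00 + 11.86% × $2,800.00 = $722.08
Health Levy: 4.64% × $9,560.00 = $443.58
Retirement Security Contribution: 3% × $9,560.00 = $286.80
Total: $722.08 + $443.58 + $286.80 = $1,452.46

$1,452.46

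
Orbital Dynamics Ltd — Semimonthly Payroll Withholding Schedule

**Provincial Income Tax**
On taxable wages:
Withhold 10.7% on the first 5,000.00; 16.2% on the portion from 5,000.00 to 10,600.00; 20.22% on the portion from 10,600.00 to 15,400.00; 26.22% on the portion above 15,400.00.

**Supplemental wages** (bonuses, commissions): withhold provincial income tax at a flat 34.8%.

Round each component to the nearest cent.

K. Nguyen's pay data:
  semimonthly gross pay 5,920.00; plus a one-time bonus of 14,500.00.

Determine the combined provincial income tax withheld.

5,730.04

Provincial Income Tax: taxable = 5,920.00
  535.00 + 16.2% × (5,920.00 − 5,000.00) = 535.00 + 16.2% × 920.00 = 684.04
Supplemental (34.8% flat on bonus): 34.8% × 14,500.00 = 5,046.00
Total provincial income tax: 684.04 + 5,046.00 = 5,730.04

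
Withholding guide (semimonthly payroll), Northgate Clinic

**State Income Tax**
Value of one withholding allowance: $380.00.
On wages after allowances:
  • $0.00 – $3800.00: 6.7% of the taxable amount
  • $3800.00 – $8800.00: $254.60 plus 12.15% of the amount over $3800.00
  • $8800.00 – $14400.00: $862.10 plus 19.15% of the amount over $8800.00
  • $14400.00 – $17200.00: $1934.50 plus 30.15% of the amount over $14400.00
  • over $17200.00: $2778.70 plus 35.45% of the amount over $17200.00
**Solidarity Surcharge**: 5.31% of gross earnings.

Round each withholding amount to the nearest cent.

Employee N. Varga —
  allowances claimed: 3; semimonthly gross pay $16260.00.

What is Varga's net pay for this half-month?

State Income Tax: taxable = $16260.00 − 3×$380.00 = $15120.00
  $1934.50 + 30.15% × ($15120.00 − $14400.00) = $1934.50 + 30.15% × $720.00 = $2151.58
Solidarity Surcharge: 5.31% × $16260.00 = $863.41
Total withheld: $2151.58 + $863.41 = $3014.99
Net pay: $16260.00 − $3014.99 = $13245.01

$13245.01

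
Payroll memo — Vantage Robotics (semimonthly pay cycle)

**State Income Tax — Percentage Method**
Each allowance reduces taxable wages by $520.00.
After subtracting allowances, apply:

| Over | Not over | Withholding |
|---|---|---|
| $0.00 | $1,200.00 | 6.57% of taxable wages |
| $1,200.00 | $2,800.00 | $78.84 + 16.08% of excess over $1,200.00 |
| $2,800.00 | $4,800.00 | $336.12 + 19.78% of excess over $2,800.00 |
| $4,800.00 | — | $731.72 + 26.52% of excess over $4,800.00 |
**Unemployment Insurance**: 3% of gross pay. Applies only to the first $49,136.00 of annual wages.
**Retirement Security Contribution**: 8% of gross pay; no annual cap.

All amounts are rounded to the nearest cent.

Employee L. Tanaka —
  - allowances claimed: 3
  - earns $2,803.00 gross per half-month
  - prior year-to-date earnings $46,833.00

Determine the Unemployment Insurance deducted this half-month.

Unemployment Insurance: cap $49,136.00 − YTD $46,833.00 = $2,303.00 subject; 3% × $2,303.00 = $69.09

$69.09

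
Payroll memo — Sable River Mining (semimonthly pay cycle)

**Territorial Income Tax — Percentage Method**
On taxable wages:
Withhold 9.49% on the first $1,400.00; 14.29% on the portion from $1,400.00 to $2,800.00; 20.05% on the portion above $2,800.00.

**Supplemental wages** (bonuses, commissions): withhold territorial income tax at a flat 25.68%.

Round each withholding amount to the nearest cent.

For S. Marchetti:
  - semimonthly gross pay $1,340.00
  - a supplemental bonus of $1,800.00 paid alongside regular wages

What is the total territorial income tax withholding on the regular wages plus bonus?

$589.41

Territorial Income Tax: taxable = $1,340.00
  9.49% × $1,340.00 = $127.17
Supplemental (25.68% flat on bonus): 25.68% × $1,800.00 = $462.24
Total territorial income tax: $127.17 + $462.24 = $589.41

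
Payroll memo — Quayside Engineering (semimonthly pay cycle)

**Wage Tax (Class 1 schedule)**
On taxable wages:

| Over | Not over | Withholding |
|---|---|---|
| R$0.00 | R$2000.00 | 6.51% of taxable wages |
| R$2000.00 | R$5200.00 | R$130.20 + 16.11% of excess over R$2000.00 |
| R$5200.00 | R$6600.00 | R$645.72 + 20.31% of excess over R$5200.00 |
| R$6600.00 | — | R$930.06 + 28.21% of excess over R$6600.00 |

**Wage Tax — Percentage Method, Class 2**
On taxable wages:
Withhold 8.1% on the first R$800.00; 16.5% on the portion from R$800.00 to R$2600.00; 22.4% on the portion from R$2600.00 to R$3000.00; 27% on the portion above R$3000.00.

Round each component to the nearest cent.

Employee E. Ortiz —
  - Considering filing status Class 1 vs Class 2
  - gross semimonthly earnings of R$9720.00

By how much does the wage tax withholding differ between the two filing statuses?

Wage Tax (Class 1): taxable = R$9720.00
  R$930.06 + 28.21% × (R$9720.00 − R$6600.00) = R$930.06 + 28.21% × R$3120.00 = R$1810.21
Wage Tax (Class 2): taxable = R$9720.00
  R$451.40 + 27% × (R$9720.00 − R$3000.00) = R$451.40 + 27% × R$6720.00 = R$2265.80
Difference: |R$1810.21 − R$2265.80| = R$455.59 (higher under Class 2)

R$455.59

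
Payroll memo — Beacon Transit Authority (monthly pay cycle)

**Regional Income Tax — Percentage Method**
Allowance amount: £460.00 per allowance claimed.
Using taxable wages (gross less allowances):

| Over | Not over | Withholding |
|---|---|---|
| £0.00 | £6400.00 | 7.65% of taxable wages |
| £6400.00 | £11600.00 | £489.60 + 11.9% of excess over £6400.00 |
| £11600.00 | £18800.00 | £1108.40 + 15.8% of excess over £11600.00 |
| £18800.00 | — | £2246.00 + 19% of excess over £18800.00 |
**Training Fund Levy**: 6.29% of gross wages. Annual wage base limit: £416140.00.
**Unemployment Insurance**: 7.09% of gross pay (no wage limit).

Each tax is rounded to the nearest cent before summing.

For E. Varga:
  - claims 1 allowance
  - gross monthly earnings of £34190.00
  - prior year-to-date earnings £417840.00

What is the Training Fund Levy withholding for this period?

Training Fund Levy: YTD £417840.00 ≥ cap £416140.00 → £0.00

£0.00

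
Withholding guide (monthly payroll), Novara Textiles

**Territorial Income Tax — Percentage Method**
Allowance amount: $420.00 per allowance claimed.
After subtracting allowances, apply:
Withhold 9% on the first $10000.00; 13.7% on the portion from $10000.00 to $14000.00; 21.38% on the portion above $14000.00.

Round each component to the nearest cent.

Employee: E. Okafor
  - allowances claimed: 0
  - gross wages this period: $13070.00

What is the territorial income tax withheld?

$1320.59

Territorial Income Tax: taxable = $13070.00
  $900.00 + 13.7% × ($13070.00 − $10000.00) = $900.00 + 13.7% × $3070.00 = $1320.59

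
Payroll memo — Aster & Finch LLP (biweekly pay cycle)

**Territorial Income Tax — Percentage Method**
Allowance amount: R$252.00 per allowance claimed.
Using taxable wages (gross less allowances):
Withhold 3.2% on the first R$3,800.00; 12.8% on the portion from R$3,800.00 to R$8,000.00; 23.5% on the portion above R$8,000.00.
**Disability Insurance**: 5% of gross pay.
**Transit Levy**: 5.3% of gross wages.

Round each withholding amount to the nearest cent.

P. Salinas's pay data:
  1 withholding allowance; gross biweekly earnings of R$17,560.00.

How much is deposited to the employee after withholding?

R$12,904.74

Territorial Income Tax: taxable = R$17,560.00 − 1×R$252.00 = R$17,308.00
  R$659.20 + 23.5% × (R$17,308.00 − R$8,000.00) = R$659.20 + 23.5% × R$9,308.00 = R$2,846.58
Disability Insurance: 5% × R$17,560.00 = R$878.00
Transit Levy: 5.3% × R$17,560.00 = R$930.68
Total withheld: R$2,846.58 + R$878.00 + R$930.68 = R$4,655.26
Net pay: R$17,560.00 − R$4,655.26 = R$12,904.74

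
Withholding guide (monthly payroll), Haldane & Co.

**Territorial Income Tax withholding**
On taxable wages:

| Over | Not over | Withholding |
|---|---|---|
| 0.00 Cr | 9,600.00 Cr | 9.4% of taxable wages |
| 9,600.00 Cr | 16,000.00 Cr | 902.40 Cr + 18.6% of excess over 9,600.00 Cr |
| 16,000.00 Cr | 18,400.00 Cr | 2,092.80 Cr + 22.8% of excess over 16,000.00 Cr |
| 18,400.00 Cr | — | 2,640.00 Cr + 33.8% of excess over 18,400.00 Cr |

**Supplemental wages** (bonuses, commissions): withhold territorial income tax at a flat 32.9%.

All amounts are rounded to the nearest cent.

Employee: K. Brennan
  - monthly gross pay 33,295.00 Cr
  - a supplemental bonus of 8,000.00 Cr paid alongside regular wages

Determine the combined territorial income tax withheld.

10,306.51 Cr

Territorial Income Tax: taxable = 33,295.00 Cr
  2,640.00 Cr + 33.8% × (33,295.00 Cr − 18,400.00 Cr) = 2,640.00 Cr + 33.8% × 14,895.00 Cr = 7,674.51 Cr
Supplemental (32.9% flat on bonus): 32.9% × 8,000.00 Cr = 2,632.00 Cr
Total territorial income tax: 7,674.51 Cr + 2,632.00 Cr = 10,306.51 Cr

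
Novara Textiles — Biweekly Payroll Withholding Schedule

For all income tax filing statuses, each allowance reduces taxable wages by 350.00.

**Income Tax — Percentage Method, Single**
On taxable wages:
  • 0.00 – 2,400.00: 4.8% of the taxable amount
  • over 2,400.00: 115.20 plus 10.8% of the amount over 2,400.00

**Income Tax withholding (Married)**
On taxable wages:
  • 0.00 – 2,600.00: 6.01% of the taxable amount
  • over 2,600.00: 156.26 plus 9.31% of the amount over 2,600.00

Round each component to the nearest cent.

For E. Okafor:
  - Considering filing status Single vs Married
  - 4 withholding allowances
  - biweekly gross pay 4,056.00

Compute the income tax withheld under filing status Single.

142.85

Income Tax (Single): taxable = 4,056.00 − 4×350.00 = 2,656.00
  115.20 + 10.8% × (2,656.00 − 2,400.00) = 115.20 + 10.8% × 256.00 = 142.85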